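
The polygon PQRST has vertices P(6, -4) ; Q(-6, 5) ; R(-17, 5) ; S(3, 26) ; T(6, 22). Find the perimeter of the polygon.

86

|PQ| = √((-12)² + (9)²) = √225 = 15
|QR| = √((-11)² + (0)²) = √121 = 11
|RS| = √((20)² + (21)²) = √841 = 29
|ST| = √((3)² + (-4)²) = √25 = 5
|TP| = √((0)² + (-26)²) = √676 = 26
Perimeter = 15 + 11 + 29 + 5 + 26 = 86.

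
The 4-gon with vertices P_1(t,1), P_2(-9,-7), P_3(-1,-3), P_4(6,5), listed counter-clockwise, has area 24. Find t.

The doubled signed area Σ (x_i y_{i+1} − x_{i+1} y_i) is linear in t.
With t=0 it equals 48; the coefficient of t is -12 (from the two edges through P_1).
So -12·t + 48 = 2·24 = 48 ⇒ t = 0.

0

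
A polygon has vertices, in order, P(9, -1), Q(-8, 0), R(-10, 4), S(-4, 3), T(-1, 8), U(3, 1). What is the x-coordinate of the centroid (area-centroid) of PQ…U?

Apply Gauss's area formula. First the cross-terms c_i = x_i·y_{i+1} − x_{i+1}·y_i:
  -8, -32, -14, -29, -25, -12  ⇒  2A = -120, A = -60.
Then Σ (x_i + x_{i+1})·c_i = 715, so x̄ = 715 / (6·(-60)) = -143/72.

-143/72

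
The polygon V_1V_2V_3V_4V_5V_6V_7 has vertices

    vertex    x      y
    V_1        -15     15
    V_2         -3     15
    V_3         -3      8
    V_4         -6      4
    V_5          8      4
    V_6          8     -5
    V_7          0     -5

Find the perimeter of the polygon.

80

|V_1V_2| = √((12)² + (0)²) = √144 = 12
|V_2V_3| = √((0)² + (-7)²) = √49 = 7
|V_3V_4| = √((-3)² + (-4)²) = √25 = 5
|V_4V_5| = √((14)² + (0)²) = √196 = 14
|V_5V_6| = √((0)² + (-9)²) = √81 = 9
|V_6V_7| = √((-8)² + (0)²) = √64 = 8
|V_7V_1| = √((-15)² + (20)²) = √625 = 25
Perimeter = 12 + 7 + 5 + 14 + 9 + 8 + 25 = 80.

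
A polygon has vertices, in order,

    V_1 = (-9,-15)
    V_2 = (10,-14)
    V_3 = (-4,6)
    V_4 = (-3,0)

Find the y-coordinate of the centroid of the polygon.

Apply the shoelace formula. First the cross-terms c_i = x_i·y_{i+1} − x_{i+1}·y_i:
  276, 4, 18, 45  ⇒  2A = 343, A = 171.5.
Then Σ (y_i + y_{i+1})·c_i = -8603, so ȳ = -8603 / (6·171.5) = -1229/147.

-1229/147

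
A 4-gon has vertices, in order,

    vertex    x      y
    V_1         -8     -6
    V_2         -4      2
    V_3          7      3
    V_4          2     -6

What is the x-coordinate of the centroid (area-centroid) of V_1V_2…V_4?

Apply the shoelace (surveyor's) formula. First the cross-terms c_i = x_i·y_{i+1} − x_{i+1}·y_i:
  -40, -26, -48, -60  ⇒  2A = -174, A = -87.
Then Σ (x_i + x_{i+1})·c_i = 330, so x̄ = 330 / (6·(-87)) = -55/87.

-55/87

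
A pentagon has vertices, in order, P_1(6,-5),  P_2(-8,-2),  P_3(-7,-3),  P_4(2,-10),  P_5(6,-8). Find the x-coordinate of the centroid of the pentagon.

71/144

Apply Gauss's area formula. First the cross-terms c_i = x_i·y_{i+1} − x_{i+1}·y_i:
  -52, 10, 76, 44, 18  ⇒  2A = 96, A = 48.
Then Σ (x_i + x_{i+1})·c_i = 142, so x̄ = 142 / (6·48) = 71/144.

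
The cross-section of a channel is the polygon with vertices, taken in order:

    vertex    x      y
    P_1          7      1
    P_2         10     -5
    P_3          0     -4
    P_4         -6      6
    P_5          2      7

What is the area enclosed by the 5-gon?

Cross-terms: -45, -40, -24, -54, -47  ⇒  Σ = -210
Area = |Σ|/2 = 105.

105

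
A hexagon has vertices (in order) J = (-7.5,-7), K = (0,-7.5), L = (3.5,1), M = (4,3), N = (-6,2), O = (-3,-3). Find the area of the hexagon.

Σ = (56.25) + (26.25) + (6.5) + (26) + (24) + (-1.5) = 137.5
Area = |Σ|/2 = 68.75.

68.75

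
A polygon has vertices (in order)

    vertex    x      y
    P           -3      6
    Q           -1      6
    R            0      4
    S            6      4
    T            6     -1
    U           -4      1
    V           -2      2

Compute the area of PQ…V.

Apply the shoelace (surveyor's) formula: 2A = Σ (x_i·y_{i+1} − x_{i+1}·y_i), indices taken mod 7.
P→Q: (-3)(6) − (-1)(6) = -12
Q→R: (-1)(4) − (0)(6) = -4
R→S: (0)(4) − (6)(4) = -24
S→T: (6)(-1) − (6)(4) = -30
T→U: (6)(1) − (-4)(-1) = 2
U→V: (-4)(2) − (-2)(1) = -6
V→P: (-2)(6) − (-3)(2) = -6
Σ = -80
Area = |Σ|/2 = 40.

40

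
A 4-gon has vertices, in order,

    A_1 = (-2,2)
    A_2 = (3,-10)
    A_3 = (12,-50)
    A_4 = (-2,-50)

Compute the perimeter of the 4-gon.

|A_1A_2| = √((5)² + (-12)²) = √169 = 13
|A_2A_3| = √((9)² + (-40)²) = √1681 = 41
|A_3A_4| = √((-14)² + (0)²) = √196 = 14
|A_4A_1| = √((0)² + (52)²) = √2704 = 52
Perimeter = 13 + 41 + 14 + 52 = 120.

120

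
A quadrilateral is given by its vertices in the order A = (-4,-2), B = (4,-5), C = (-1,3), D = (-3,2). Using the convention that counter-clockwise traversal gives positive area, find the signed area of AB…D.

28

Σ = (28) + (7) + (7) + (14) = 56
Signed area = Σ/2 = 28 (positive ⇒ counter-clockwise traversal).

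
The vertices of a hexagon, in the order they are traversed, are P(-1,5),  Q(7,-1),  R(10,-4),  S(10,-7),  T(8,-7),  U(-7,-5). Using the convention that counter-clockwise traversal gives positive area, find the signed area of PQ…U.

-112.5

Σ = (-34) + (-18) + (-30) + (-14) + (-89) + (-40) = -225
Signed area = Σ/2 = -112.5 (negative ⇒ clockwise traversal).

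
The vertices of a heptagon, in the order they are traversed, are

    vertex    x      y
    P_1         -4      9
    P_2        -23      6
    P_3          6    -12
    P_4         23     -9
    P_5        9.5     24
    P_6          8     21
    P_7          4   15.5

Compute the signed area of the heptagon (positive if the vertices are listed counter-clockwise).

714

Apply the shoelace formula: 2A = Σ (x_i·y_{i+1} − x_{i+1}·y_i), indices taken mod 7.
Cross-terms: 183, 240, 222, 637.5, 7.5, 40, 98  ⇒  Σ = 1428
Signed area = Σ/2 = 714 (positive ⇒ counter-clockwise traversal).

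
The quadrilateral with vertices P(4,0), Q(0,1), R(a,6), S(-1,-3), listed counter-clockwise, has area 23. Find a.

The doubled signed area Σ (x_i y_{i+1} − x_{i+1} y_i) is linear in a.
With a=0 it equals 22; the coefficient of a is -4 (from the two edges through R).
So -4·a + 22 = 2·23 = 46 ⇒ a = -6.

-6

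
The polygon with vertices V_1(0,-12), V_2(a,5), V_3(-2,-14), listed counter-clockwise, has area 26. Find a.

-9

The doubled signed area Σ (x_i y_{i+1} − x_{i+1} y_i) is linear in a.
With a=0 it equals 34; the coefficient of a is -2 (from the two edges through V_2).
So -2·a + 34 = 2·26 = 52 ⇒ a = -9.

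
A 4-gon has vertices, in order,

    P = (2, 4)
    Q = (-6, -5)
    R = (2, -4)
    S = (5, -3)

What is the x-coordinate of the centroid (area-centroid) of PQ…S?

Apply the shoelace (surveyor's) formula. First the cross-terms c_i = x_i·y_{i+1} − x_{i+1}·y_i:
  14, 34, 14, 26  ⇒  2A = 88, A = 44.
Then Σ (x_i + x_{i+1})·c_i = 88, so x̄ = 88 / (6·44) = 1/3.

1/3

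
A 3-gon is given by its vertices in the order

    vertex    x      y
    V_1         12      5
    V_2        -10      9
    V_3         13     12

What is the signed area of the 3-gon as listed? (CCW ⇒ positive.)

-79

Apply the surveyor's formula: 2A = Σ (x_i·y_{i+1} − x_{i+1}·y_i), indices taken mod 3.
V_1→V_2: (12)(9) − (-10)(5) = 158
V_2→V_3: (-10)(12) − (13)(9) = -237
V_3→V_1: (13)(5) − (12)(12) = -79
Σ = -158
Signed area = Σ/2 = -79 (negative ⇒ clockwise traversal).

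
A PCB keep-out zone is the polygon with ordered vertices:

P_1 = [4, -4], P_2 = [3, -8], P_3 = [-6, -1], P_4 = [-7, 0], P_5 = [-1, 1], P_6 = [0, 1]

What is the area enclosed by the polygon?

Apply the surveyor's formula: 2A = Σ (x_i·y_{i+1} − x_{i+1}·y_i), indices taken mod 6.
Cross-terms: -20, -51, -7, -7, -1, -4  ⇒  Σ = -90
Area = |Σ|/2 = 45.

45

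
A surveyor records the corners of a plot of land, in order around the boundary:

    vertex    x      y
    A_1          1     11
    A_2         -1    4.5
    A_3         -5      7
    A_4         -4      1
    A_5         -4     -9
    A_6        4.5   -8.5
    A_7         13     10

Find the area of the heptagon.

Apply the shoelace (surveyor's) formula: 2A = Σ (x_i·y_{i+1} − x_{i+1}·y_i), indices taken mod 7.
A_1→A_2: (1)(4.5) − (-1)(11) = 15.5
A_2→A_3: (-1)(7) − (-5)(4.5) = 15.5
A_3→A_4: (-5)(1) − (-4)(7) = 23
A_4→A_5: (-4)(-9) − (-4)(1) = 40
A_5→A_6: (-4)(-8.5) − (4.5)(-9) = 74.5
A_6→A_7: (4.5)(10) − (13)(-8.5) = 155.5
A_7→A_1: (13)(11) − (1)(10) = 133
Σ = 457
Area = |Σ|/2 = 228.5.

228.5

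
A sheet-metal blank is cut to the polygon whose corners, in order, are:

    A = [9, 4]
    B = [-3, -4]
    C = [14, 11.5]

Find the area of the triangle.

Apply the shoelace formula: 2A = Σ (x_i·y_{i+1} − x_{i+1}·y_i), indices taken mod 3.
Σ = (-24) + (21.5) + (-47.5) = -50
Area = |Σ|/2 = 25.

25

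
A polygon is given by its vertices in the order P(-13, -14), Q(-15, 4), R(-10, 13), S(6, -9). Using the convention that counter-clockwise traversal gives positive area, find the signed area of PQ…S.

-303

Σ = (-262) + (-155) + (12) + (-201) = -606
Signed area = Σ/2 = -303 (negative ⇒ clockwise traversal).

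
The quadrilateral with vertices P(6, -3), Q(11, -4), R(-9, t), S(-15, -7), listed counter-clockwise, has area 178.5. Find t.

Write out the shoelace sum; only the two edges meeting at R involve t:
2·Area = [(11·t − (-9)·(-4)) + ((-9)·(-7) − (-15)·t)] + 96
       = 26·t + 123 = 357
⇒ t = 9.

9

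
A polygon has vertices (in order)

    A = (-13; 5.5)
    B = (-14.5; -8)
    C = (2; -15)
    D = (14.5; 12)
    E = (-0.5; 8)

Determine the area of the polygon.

Apply the shoelace (surveyor's) formula: 2A = Σ (x_i·y_{i+1} − x_{i+1}·y_i), indices taken mod 5.
A→B: (-13)(-8) − (-14.5)(5.5) = 183.75
B→C: (-14.5)(-15) − (2)(-8) = 233.5
C→D: (2)(12) − (14.5)(-15) = 241.5
D→E: (14.5)(8) − (-0.5)(12) = 122
E→A: (-0.5)(5.5) − (-13)(8) = 101.25
Σ = 882
Area = |Σ|/2 = 441.

441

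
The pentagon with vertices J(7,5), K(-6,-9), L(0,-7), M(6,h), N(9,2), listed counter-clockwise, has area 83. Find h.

-8

Write out the shoelace sum; only the two edges meeting at M involve h:
2·Area = [(0·h − 6·(-7)) + (6·2 − 9·h)] + 40
       = -9·h + 94 = 166
⇒ h = -8.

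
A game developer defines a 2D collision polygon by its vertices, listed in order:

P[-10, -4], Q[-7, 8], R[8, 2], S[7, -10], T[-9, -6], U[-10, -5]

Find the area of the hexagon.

218.5

Apply the surveyor's formula: 2A = Σ (x_i·y_{i+1} − x_{i+1}·y_i), indices taken mod 6.
Cross-terms: -108, -78, -94, -132, -15, -10  ⇒  Σ = -437
Area = |Σ|/2 = 218.5.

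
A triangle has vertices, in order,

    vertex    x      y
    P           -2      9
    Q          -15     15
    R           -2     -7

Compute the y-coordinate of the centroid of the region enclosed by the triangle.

17/3

Apply the shoelace formula. First the cross-terms c_i = x_i·y_{i+1} − x_{i+1}·y_i:
  105, 135, -32  ⇒  2A = 208, A = 104.
Then Σ (y_i + y_{i+1})·c_i = 3536, so ȳ = 3536 / (6·104) = 17/3.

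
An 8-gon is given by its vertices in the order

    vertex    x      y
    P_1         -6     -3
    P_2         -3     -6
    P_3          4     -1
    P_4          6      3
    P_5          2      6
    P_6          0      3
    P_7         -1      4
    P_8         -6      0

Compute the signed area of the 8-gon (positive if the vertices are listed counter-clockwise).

76.5

Apply the shoelace formula: 2A = Σ (x_i·y_{i+1} − x_{i+1}·y_i), indices taken mod 8.
Σ = (27) + (27) + (18) + (30) + (6) + (3) + (24) + (18) = 153
Signed area = Σ/2 = 76.5 (positive ⇒ counter-clockwise traversal).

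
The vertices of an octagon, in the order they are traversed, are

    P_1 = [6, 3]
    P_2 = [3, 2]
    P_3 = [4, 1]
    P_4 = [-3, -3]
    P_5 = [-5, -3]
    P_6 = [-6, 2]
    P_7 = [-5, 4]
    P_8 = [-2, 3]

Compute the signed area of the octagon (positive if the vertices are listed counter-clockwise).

Apply the shoelace formula: 2A = Σ (x_i·y_{i+1} − x_{i+1}·y_i), indices taken mod 8.
Cross-terms: 3, -5, -9, -6, -28, -14, -7, -24  ⇒  Σ = -90
Signed area = Σ/2 = -45 (negative ⇒ clockwise traversal).

-45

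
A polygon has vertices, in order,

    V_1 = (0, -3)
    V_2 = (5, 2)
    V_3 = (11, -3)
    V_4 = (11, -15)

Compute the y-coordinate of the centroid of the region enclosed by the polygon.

Apply the shoelace (surveyor's) formula. First the cross-terms c_i = x_i·y_{i+1} − x_{i+1}·y_i:
  15, -37, -132, -33  ⇒  2A = -187, A = -93.5.
Then Σ (y_i + y_{i+1})·c_i = 2992, so ȳ = 2992 / (6·(-93.5)) = -16/3.

-16/3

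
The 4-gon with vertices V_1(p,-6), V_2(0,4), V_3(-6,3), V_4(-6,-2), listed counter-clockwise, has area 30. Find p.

Write out the shoelace sum; only the two edges meeting at V_1 involve p:
2·Area = [((-6)·(-6) − p·(-2)) + (p·4 − 0·(-6))] + 54
       = 6·p + 90 = 60
⇒ p = -5.

-5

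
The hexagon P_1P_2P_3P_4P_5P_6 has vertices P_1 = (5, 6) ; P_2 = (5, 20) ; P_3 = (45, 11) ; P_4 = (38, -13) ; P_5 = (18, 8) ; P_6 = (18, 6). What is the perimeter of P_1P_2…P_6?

|P_1P_2| = √((0)² + (14)²) = √196 = 14
|P_2P_3| = √((40)² + (-9)²) = √1681 = 41
|P_3P_4| = √((-7)² + (-24)²) = √625 = 25
|P_4P_5| = √((-20)² + (21)²) = √841 = 29
|P_5P_6| = √((0)² + (-2)²) = √4 = 2
|P_6P_1| = √((-13)² + (0)²) = √169 = 13
Perimeter = 14 + 41 + 25 + 29 + 2 + 13 = 124.

124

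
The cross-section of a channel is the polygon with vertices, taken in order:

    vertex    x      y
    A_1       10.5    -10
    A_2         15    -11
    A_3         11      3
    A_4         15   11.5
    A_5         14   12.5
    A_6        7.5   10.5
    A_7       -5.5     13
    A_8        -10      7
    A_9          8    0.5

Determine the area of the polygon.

Σ = (34.5) + (166) + (81.5) + (26.5) + (53.25) + (155.25) + (91.5) + (-61) + (-85.25) = 462.25
Area = |Σ|/2 = 231.125.

231.125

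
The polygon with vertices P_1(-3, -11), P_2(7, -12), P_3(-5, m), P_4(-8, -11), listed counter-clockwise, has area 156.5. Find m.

10

Write out the shoelace sum; only the two edges meeting at P_3 involve m:
2·Area = [(7·m − (-5)·(-12)) + ((-5)·(-11) − (-8)·m)] + 168
       = 15·m + 163 = 313
⇒ m = 10.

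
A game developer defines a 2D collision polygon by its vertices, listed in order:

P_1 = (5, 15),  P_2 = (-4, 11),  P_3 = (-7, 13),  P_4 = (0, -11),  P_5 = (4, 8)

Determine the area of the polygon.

Apply the shoelace (surveyor's) formula: 2A = Σ (x_i·y_{i+1} − x_{i+1}·y_i), indices taken mod 5.
Σ = (115) + (25) + (77) + (44) + (20) = 281
Area = |Σ|/2 = 140.5.

140.5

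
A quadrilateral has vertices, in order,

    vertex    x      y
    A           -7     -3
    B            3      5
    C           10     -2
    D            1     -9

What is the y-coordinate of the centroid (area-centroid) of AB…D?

-385/177

Apply Gauss's area formula. First the cross-terms c_i = x_i·y_{i+1} − x_{i+1}·y_i:
  -26, -56, -88, -66  ⇒  2A = -236, A = -118.
Then Σ (y_i + y_{i+1})·c_i = 1540, so ȳ = 1540 / (6·(-118)) = -385/177.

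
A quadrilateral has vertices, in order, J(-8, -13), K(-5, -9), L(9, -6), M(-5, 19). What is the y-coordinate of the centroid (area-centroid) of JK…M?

47/51

Apply Gauss's area formula. First the cross-terms c_i = x_i·y_{i+1} − x_{i+1}·y_i:
  7, 111, 141, 217  ⇒  2A = 476, A = 238.
Then Σ (y_i + y_{i+1})·c_i = 1316, so ȳ = 1316 / (6·238) = 47/51.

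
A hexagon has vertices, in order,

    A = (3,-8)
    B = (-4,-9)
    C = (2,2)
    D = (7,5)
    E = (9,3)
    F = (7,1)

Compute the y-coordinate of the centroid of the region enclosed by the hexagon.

-539/222

Apply Gauss's area formula. First the cross-terms c_i = x_i·y_{i+1} − x_{i+1}·y_i:
  -59, 10, -4, -24, -12, -59  ⇒  2A = -148, A = -74.
Then Σ (y_i + y_{i+1})·c_i = 1078, so ȳ = 1078 / (6·(-74)) = -539/222.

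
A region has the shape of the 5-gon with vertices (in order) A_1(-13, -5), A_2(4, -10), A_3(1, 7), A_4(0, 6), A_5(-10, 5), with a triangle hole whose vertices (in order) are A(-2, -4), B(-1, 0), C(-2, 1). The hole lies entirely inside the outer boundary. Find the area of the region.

182

Outer boundary:
Σ = (150) + (38) + (6) + (60) + (115) = 369
Area = |Σ|/2 = 184.5.
Hole:
Apply the shoelace formula: 2A = Σ (x_i·y_{i+1} − x_{i+1}·y_i), indices taken mod 3.
Σ = (-4) + (-1) + (10) = 5
Area = |Σ|/2 = 2.5.
Net area = 184.5 − 2.5 = 182.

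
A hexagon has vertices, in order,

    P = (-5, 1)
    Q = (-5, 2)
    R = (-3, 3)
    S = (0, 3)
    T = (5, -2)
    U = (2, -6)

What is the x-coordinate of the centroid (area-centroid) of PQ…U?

2/23

Apply the surveyor's formula. First the cross-terms c_i = x_i·y_{i+1} − x_{i+1}·y_i:
  -5, -9, -9, -15, -26, -28  ⇒  2A = -92, A = -46.
Then Σ (x_i + x_{i+1})·c_i = -24, so x̄ = -24 / (6·(-46)) = 2/23.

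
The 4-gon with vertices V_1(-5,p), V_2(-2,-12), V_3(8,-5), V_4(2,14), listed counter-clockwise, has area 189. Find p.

5

The doubled signed area Σ (x_i y_{i+1} − x_{i+1} y_i) is linear in p.
With p=0 it equals 358; the coefficient of p is 4 (from the two edges through V_1).
So 4·p + 358 = 2·189 = 378 ⇒ p = 5.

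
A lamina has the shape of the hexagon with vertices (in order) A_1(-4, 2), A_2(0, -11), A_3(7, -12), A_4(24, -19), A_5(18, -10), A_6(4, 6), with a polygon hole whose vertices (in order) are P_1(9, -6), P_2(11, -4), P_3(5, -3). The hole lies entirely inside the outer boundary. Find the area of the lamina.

Outer boundary:
Apply the surveyor's formula: 2A = Σ (x_i·y_{i+1} − x_{i+1}·y_i), indices taken mod 6.
Cross-terms: 44, 77, 155, 102, 148, 32  ⇒  Σ = 558
Area = |Σ|/2 = 279.
Hole:
Apply Gauss's area formula: 2A = Σ (x_i·y_{i+1} − x_{i+1}·y_i), indices taken mod 3.
Cross-terms: 30, -13, -3  ⇒  Σ = 14
Area = |Σ|/2 = 7.
Net area = 279 − 7 = 272.

272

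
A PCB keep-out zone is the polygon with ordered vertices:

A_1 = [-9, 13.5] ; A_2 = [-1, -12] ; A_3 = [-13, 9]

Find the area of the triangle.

69

Σ = (121.5) + (-165) + (-94.5) = -138
Area = |Σ|/2 = 69.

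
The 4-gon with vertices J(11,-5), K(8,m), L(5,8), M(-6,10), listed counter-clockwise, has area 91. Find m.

10

Write out the shoelace sum; only the two edges meeting at K involve m:
2·Area = [(11·m − 8·(-5)) + (8·8 − 5·m)] + 18
       = 6·m + 122 = 182
⇒ m = 10.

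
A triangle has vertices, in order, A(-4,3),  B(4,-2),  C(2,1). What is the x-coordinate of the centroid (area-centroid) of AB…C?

Apply the surveyor's formula. First the cross-terms c_i = x_i·y_{i+1} − x_{i+1}·y_i:
  -4, 8, 10  ⇒  2A = 14, A = 7.
Then Σ (x_i + x_{i+1})·c_i = 28, so x̄ = 28 / (6·7) = 2/3.

2/3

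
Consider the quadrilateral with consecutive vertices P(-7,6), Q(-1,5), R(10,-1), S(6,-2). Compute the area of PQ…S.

Apply the shoelace (surveyor's) formula: 2A = Σ (x_i·y_{i+1} − x_{i+1}·y_i), indices taken mod 4.
Σ = (-29) + (-49) + (-14) + (22) = -70
Area = |Σ|/2 = 35.

35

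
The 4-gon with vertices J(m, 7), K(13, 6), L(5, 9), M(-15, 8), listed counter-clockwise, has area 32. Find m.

1

Write out the shoelace sum; only the two edges meeting at J involve m:
2·Area = [((-15)·7 − m·8) + (m·6 − 13·7)] + 262
       = -2·m + 66 = 64
⇒ m = 1.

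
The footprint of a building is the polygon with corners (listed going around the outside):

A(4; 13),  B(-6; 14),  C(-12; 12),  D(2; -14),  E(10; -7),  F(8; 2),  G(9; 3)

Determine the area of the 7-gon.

343.5

Σ = (134) + (96) + (144) + (126) + (76) + (6) + (105) = 687
Area = |Σ|/2 = 343.5.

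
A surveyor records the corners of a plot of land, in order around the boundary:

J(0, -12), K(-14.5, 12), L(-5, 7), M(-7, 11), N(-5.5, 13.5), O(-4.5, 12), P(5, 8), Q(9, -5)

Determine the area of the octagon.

280.875

Apply the surveyor's formula: 2A = Σ (x_i·y_{i+1} − x_{i+1}·y_i), indices taken mod 8.
Σ = (-174) + (-41.5) + (-6) + (-34) + (-5.25) + (-96) + (-97) + (-108) = -561.75
Area = |Σ|/2 = 280.875.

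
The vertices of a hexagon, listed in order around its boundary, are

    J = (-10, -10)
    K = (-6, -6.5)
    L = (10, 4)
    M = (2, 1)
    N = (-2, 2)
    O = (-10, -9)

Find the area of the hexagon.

51

Cross-terms: 5, 41, 2, 6, 38, 10  ⇒  Σ = 102
Area = |Σ|/2 = 51.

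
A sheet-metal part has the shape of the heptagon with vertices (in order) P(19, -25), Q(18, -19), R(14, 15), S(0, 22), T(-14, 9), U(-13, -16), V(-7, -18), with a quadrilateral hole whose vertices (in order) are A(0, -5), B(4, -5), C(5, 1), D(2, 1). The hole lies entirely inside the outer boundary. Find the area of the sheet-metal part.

Outer boundary:
Apply the surveyor's formula: 2A = Σ (x_i·y_{i+1} − x_{i+1}·y_i), indices taken mod 7.
Σ = (89) + (536) + (308) + (308) + (341) + (122) + (517) = 2221
Area = |Σ|/2 = 1110.5.
Hole:
Apply the surveyor's formula: 2A = Σ (x_i·y_{i+1} − x_{i+1}·y_i), indices taken mod 4.
A→B: (0)(-5) − (4)(-5) = 20
B→C: (4)(1) − (5)(-5) = 29
C→D: (5)(1) − (2)(1) = 3
D→A: (2)(-5) − (0)(1) = -10
Σ = 42
Area = |Σ|/2 = 21.
Net area = 1110.5 − 21 = 1089.5.

1089.5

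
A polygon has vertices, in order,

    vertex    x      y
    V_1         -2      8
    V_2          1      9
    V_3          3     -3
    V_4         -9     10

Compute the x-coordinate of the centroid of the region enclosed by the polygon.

Apply the shoelace (surveyor's) formula. First the cross-terms c_i = x_i·y_{i+1} − x_{i+1}·y_i:
  -26, -30, 3, -52  ⇒  2A = -105, A = -52.5.
Then Σ (x_i + x_{i+1})·c_i = 460, so x̄ = 460 / (6·(-52.5)) = -92/63.

-92/63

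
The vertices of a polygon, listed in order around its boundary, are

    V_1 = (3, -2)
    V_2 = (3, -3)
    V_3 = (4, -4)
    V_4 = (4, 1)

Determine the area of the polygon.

3

Σ = (-3) + (0) + (20) + (-11) = 6
Area = |Σ|/2 = 3.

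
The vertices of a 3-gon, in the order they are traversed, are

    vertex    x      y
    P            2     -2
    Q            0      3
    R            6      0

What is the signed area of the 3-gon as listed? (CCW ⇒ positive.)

Σ = (6) + (-18) + (-12) = -24
Signed area = Σ/2 = -12 (negative ⇒ clockwise traversal).

-12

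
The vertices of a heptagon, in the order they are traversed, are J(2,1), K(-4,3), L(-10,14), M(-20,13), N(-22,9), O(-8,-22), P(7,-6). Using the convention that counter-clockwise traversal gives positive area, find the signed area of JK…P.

Apply the shoelace (surveyor's) formula: 2A = Σ (x_i·y_{i+1} − x_{i+1}·y_i), indices taken mod 7.
Σ = (10) + (-26) + (150) + (106) + (556) + (202) + (19) = 1017
Signed area = Σ/2 = 508.5 (positive ⇒ counter-clockwise traversal).

508.5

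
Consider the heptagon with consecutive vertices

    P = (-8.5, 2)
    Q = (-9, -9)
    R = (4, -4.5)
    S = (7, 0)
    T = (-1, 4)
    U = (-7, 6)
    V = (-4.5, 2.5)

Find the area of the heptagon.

137.125

Cross-terms: 94.5, 76.5, 31.5, 28, 22, 9.5, 12.25  ⇒  Σ = 274.25
Area = |Σ|/2 = 137.125.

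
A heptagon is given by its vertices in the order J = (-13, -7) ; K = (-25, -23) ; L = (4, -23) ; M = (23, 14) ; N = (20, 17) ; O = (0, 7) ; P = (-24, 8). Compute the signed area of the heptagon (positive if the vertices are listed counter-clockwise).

1033.5

Apply the shoelace (surveyor's) formula: 2A = Σ (x_i·y_{i+1} − x_{i+1}·y_i), indices taken mod 7.
J→K: (-13)(-23) − (-25)(-7) = 124
K→L: (-25)(-23) − (4)(-23) = 667
L→M: (4)(14) − (23)(-23) = 585
M→N: (23)(17) − (20)(14) = 111
N→O: (20)(7) − (0)(17) = 140
O→P: (0)(8) − (-24)(7) = 168
P→J: (-24)(-7) − (-13)(8) = 272
Σ = 2067
Signed area = Σ/2 = 1033.5 (positive ⇒ counter-clockwise traversal).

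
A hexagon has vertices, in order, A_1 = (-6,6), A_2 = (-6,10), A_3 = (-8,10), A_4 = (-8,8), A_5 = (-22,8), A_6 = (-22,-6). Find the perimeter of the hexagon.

|A_1A_2| = √((0)² + (4)²) = √16 = 4
|A_2A_3| = √((-2)² + (0)²) = √4 = 2
|A_3A_4| = √((0)² + (-2)²) = √4 = 2
|A_4A_5| = √((-14)² + (0)²) = √196 = 14
|A_5A_6| = √((0)² + (-14)²) = √196 = 14
|A_6A_1| = √((16)² + (12)²) = √400 = 20
Perimeter = 4 + 2 + 2 + 14 + 14 + 20 = 56.

56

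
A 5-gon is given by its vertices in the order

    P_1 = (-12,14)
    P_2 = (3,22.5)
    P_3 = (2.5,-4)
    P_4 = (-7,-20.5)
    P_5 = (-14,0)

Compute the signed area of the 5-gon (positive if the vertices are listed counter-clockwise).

P_1→P_2: (-12)(22.5) − (3)(14) = -312
P_2→P_3: (3)(-4) − (2.5)(22.5) = -68.25
P_3→P_4: (2.5)(-20.5) − (-7)(-4) = -79.25
P_4→P_5: (-7)(0) − (-14)(-20.5) = -287
P_5→P_1: (-14)(14) − (-12)(0) = -196
Σ = -942.5
Signed area = Σ/2 = -471.25 (negative ⇒ clockwise traversal).

-471.25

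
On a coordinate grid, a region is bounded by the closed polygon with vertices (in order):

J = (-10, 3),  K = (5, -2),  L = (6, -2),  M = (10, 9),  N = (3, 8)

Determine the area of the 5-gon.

Apply the shoelace (surveyor's) formula: 2A = Σ (x_i·y_{i+1} − x_{i+1}·y_i), indices taken mod 5.
Cross-terms: 5, 2, 74, 53, 89  ⇒  Σ = 223
Area = |Σ|/2 = 111.5.

111.5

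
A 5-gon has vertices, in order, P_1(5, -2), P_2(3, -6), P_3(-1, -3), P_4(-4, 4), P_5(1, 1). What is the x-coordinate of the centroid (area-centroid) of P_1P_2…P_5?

16/21

Apply the surveyor's formula. First the cross-terms c_i = x_i·y_{i+1} − x_{i+1}·y_i:
  -24, -15, -16, -8, -7  ⇒  2A = -70, A = -35.
Then Σ (x_i + x_{i+1})·c_i = -160, so x̄ = -160 / (6·(-35)) = 16/21.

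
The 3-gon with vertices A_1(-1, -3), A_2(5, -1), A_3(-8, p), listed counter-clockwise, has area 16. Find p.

Write out the shoelace sum; only the two edges meeting at A_3 involve p:
2·Area = [(5·p − (-8)·(-1)) + ((-8)·(-3) − (-1)·p)] + 16
       = 6·p + 32 = 32
⇒ p = 0.

0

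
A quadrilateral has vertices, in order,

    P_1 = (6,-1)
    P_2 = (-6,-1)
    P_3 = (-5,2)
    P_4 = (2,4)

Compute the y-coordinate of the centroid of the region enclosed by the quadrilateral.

215/237

Apply Gauss's area formula. First the cross-terms c_i = x_i·y_{i+1} − x_{i+1}·y_i:
  -12, -17, -24, -26  ⇒  2A = -79, A = -39.5.
Then Σ (y_i + y_{i+1})·c_i = -215, so ȳ = -215 / (6·(-39.5)) = 215/237.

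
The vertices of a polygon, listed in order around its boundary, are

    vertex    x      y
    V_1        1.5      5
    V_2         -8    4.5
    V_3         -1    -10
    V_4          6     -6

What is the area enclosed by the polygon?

Σ = (46.75) + (84.5) + (66) + (39) = 236.25
Area = |Σ|/2 = 118.125.

118.125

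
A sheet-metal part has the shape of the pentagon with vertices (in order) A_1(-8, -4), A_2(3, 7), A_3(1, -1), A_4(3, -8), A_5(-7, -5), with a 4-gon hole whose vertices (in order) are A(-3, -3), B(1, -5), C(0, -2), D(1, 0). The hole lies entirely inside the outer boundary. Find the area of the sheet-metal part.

Outer boundary:
Apply the surveyor's formula: 2A = Σ (x_i·y_{i+1} − x_{i+1}·y_i), indices taken mod 5.
Σ = (-44) + (-10) + (-5) + (-71) + (-12) = -142
Area = |Σ|/2 = 71.
Hole:
Apply Gauss's area formula: 2A = Σ (x_i·y_{i+1} − x_{i+1}·y_i), indices taken mod 4.
Σ = (18) + (-2) + (2) + (-3) = 15
Area = |Σ|/2 = 7.5.
Net area = 71 − 7.5 = 63.5.

63.5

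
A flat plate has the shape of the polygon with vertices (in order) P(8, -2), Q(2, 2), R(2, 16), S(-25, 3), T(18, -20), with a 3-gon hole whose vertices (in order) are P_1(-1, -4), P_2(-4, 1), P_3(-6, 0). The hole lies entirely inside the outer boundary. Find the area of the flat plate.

Outer boundary:
Apply the surveyor's formula: 2A = Σ (x_i·y_{i+1} − x_{i+1}·y_i), indices taken mod 5.
Cross-terms: 20, 28, 406, 446, 124  ⇒  Σ = 1024
Area = |Σ|/2 = 512.
Hole:
Σ = (-17) + (6) + (24) = 13
Area = |Σ|/2 = 6.5.
Net area = 512 − 6.5 = 505.5.

505.5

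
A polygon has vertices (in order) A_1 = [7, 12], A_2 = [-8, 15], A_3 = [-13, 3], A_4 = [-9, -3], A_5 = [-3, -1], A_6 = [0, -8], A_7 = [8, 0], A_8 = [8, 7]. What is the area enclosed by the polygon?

Cross-terms: 201, 171, 66, 0, 24, 64, 56, 47  ⇒  Σ = 629
Area = |Σ|/2 = 314.5.

314.5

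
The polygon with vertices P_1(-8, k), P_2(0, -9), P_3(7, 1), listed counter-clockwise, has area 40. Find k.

The doubled signed area Σ (x_i y_{i+1} − x_{i+1} y_i) is linear in k.
With k=0 it equals 143; the coefficient of k is 7 (from the two edges through P_1).
So 7·k + 143 = 2·40 = 80 ⇒ k = -9.

-9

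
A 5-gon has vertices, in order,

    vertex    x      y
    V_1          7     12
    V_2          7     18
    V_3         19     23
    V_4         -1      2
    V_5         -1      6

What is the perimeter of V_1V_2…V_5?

|V_1V_2| = √((0)² + (6)²) = √36 = 6
|V_2V_3| = √((12)² + (5)²) = √169 = 13
|V_3V_4| = √((-20)² + (-21)²) = √841 = 29
|V_4V_5| = √((0)² + (4)²) = √16 = 4
|V_5V_1| = √((8)² + (6)²) = √100 = 10
Perimeter = 6 + 13 + 29 + 4 + 10 = 62.

62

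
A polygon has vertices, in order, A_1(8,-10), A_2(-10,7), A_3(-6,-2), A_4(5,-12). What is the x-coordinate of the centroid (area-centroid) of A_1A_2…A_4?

-194/219

Apply the shoelace formula. First the cross-terms c_i = x_i·y_{i+1} − x_{i+1}·y_i:
  -44, 62, 82, 46  ⇒  2A = 146, A = 73.
Then Σ (x_i + x_{i+1})·c_i = -388, so x̄ = -388 / (6·73) = -194/219.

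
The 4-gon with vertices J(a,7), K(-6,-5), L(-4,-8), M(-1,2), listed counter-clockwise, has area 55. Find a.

-9

The doubled signed area Σ (x_i y_{i+1} − x_{i+1} y_i) is linear in a.
With a=0 it equals 47; the coefficient of a is -7 (from the two edges through J).
So -7·a + 47 = 2·55 = 110 ⇒ a = -9.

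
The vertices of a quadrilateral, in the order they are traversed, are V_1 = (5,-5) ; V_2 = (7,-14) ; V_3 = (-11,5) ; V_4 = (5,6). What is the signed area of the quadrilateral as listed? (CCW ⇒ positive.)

-150

Cross-terms: -35, -119, -91, -55  ⇒  Σ = -300
Signed area = Σ/2 = -150 (negative ⇒ clockwise traversal).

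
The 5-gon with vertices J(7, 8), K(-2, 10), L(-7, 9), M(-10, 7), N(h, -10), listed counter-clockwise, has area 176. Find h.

3

The doubled signed area Σ (x_i y_{i+1} − x_{i+1} y_i) is linear in h.
With h=0 it equals 349; the coefficient of h is 1 (from the two edges through N).
So 1·h + 349 = 2·176 = 352 ⇒ h = 3.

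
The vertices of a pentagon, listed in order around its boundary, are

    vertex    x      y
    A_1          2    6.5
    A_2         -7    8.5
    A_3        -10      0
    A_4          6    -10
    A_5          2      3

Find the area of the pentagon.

Apply the shoelace (surveyor's) formula: 2A = Σ (x_i·y_{i+1} − x_{i+1}·y_i), indices taken mod 5.
A_1→A_2: (2)(8.5) − (-7)(6.5) = 62.5
A_2→A_3: (-7)(0) − (-10)(8.5) = 85
A_3→A_4: (-10)(-10) − (6)(0) = 100
A_4→A_5: (6)(3) − (2)(-10) = 38
A_5→A_1: (2)(6.5) − (2)(3) = 7
Σ = 292.5
Area = |Σ|/2 = 146.25.

146.25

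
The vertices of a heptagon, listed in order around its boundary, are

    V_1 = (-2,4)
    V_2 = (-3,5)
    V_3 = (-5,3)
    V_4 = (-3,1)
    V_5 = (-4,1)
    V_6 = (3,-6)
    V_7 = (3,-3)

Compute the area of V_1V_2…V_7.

29.5

Σ = (2) + (16) + (4) + (1) + (21) + (9) + (6) = 59
Area = |Σ|/2 = 29.5.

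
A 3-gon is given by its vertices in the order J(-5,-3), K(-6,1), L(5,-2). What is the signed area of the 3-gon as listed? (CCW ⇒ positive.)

-20.5

Apply the shoelace (surveyor's) formula: 2A = Σ (x_i·y_{i+1} − x_{i+1}·y_i), indices taken mod 3.
J→K: (-5)(1) − (-6)(-3) = -23
K→L: (-6)(-2) − (5)(1) = 7
L→J: (5)(-3) − (-5)(-2) = -25
Σ = -41
Signed area = Σ/2 = -20.5 (negative ⇒ clockwise traversal).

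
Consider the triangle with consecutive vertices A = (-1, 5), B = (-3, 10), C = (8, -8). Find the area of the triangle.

9.5

Apply the surveyor's formula: 2A = Σ (x_i·y_{i+1} − x_{i+1}·y_i), indices taken mod 3.
Σ = (5) + (-56) + (32) = -19
Area = |Σ|/2 = 9.5.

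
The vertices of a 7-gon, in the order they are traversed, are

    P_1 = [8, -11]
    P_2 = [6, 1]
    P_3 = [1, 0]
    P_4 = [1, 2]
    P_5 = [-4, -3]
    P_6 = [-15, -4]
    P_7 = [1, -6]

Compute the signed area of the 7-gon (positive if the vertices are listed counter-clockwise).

Apply Gauss's area formula: 2A = Σ (x_i·y_{i+1} − x_{i+1}·y_i), indices taken mod 7.
P_1→P_2: (8)(1) − (6)(-11) = 74
P_2→P_3: (6)(0) − (1)(1) = -1
P_3→P_4: (1)(2) − (1)(0) = 2
P_4→P_5: (1)(-3) − (-4)(2) = 5
P_5→P_6: (-4)(-4) − (-15)(-3) = -29
P_6→P_7: (-15)(-6) − (1)(-4) = 94
P_7→P_1: (1)(-11) − (8)(-6) = 37
Σ = 182
Signed area = Σ/2 = 91 (positive ⇒ counter-clockwise traversal).

91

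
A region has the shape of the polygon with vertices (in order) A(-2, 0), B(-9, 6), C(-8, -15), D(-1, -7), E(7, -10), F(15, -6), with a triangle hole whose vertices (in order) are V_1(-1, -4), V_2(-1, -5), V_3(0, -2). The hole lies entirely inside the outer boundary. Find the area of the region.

183

Outer boundary:
Apply the shoelace formula: 2A = Σ (x_i·y_{i+1} − x_{i+1}·y_i), indices taken mod 6.
Σ = (-12) + (183) + (41) + (59) + (108) + (-12) = 367
Area = |Σ|/2 = 183.5.
Hole:
Apply the shoelace formula: 2A = Σ (x_i·y_{i+1} − x_{i+1}·y_i), indices taken mod 3.
V_1→V_2: (-1)(-5) − (-1)(-4) = 1
V_2→V_3: (-1)(-2) − (0)(-5) = 2
V_3→V_1: (0)(-4) − (-1)(-2) = -2
Σ = 1
Area = |Σ|/2 = 0.5.
Net area = 183.5 − 0.5 = 183.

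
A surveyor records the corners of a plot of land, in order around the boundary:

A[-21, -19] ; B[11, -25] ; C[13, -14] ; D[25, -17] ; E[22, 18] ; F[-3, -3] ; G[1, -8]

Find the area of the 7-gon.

843

Σ = (734) + (171) + (129) + (824) + (-12) + (27) + (-187) = 1686
Area = |Σ|/2 = 843.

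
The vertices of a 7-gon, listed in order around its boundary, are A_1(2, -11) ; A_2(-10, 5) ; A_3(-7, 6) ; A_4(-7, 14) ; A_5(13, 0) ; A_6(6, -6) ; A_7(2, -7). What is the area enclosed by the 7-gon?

Cross-terms: -100, -25, -56, -182, -78, -30, -8  ⇒  Σ = -479
Area = |Σ|/2 = 239.5.

239.5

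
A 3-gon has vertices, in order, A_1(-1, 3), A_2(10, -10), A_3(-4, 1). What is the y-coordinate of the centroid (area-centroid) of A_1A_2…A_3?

Apply Gauss's area formula. First the cross-terms c_i = x_i·y_{i+1} − x_{i+1}·y_i:
  -20, -30, -11  ⇒  2A = -61, A = -30.5.
Then Σ (y_i + y_{i+1})·c_i = 366, so ȳ = 366 / (6·(-30.5)) = -2.

-2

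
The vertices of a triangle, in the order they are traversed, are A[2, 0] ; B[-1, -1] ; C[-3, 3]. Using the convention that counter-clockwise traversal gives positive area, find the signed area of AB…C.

-7

Cross-terms: -2, -6, -6  ⇒  Σ = -14
Signed area = Σ/2 = -7 (negative ⇒ clockwise traversal).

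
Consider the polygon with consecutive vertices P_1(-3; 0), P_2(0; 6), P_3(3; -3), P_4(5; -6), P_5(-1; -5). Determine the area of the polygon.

42.5

Apply the shoelace (surveyor's) formula: 2A = Σ (x_i·y_{i+1} − x_{i+1}·y_i), indices taken mod 5.
Cross-terms: -18, -18, -3, -31, -15  ⇒  Σ = -85
Area = |Σ|/2 = 42.5.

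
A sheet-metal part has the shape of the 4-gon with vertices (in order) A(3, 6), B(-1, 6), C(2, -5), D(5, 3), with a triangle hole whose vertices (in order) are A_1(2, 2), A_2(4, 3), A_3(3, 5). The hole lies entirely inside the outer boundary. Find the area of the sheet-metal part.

32

Outer boundary:
Apply Gauss's area formula: 2A = Σ (x_i·y_{i+1} − x_{i+1}·y_i), indices taken mod 4.
Σ = (24) + (-7) + (31) + (21) = 69
Area = |Σ|/2 = 34.5.
Hole:
Apply the surveyor's formula: 2A = Σ (x_i·y_{i+1} − x_{i+1}·y_i), indices taken mod 3.
Σ = (-2) + (11) + (-4) = 5
Area = |Σ|/2 = 2.5.
Net area = 34.5 − 2.5 = 32.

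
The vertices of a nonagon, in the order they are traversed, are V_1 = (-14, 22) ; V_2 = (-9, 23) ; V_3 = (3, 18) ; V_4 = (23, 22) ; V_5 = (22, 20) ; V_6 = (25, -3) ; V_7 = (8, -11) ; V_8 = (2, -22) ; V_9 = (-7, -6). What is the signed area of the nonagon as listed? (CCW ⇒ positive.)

Apply the shoelace (surveyor's) formula: 2A = Σ (x_i·y_{i+1} − x_{i+1}·y_i), indices taken mod 9.
Cross-terms: -124, -231, -348, -24, -566, -251, -154, -166, -238  ⇒  Σ = -2102
Signed area = Σ/2 = -1051 (negative ⇒ clockwise traversal).

-1051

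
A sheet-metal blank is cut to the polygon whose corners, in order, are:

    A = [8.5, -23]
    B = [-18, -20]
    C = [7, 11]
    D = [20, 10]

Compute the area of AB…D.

Apply the shoelace (surveyor's) formula: 2A = Σ (x_i·y_{i+1} − x_{i+1}·y_i), indices taken mod 4.
Σ = (-584) + (-58) + (-150) + (-545) = -1337
Area = |Σ|/2 = 668.5.

668.5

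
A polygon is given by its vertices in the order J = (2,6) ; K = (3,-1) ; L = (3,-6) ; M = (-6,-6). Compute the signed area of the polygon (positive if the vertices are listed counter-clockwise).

Apply the shoelace formula: 2A = Σ (x_i·y_{i+1} − x_{i+1}·y_i), indices taken mod 4.
Cross-terms: -20, -15, -54, -24  ⇒  Σ = -113
Signed area = Σ/2 = -56.5 (negative ⇒ clockwise traversal).

-56.5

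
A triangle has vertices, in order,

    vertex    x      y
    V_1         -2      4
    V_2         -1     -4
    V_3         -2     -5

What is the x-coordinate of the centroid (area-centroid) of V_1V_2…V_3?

Apply the shoelace formula. First the cross-terms c_i = x_i·y_{i+1} − x_{i+1}·y_i:
  12, -3, -18  ⇒  2A = -9, A = -4.5.
Then Σ (x_i + x_{i+1})·c_i = 45, so x̄ = 45 / (6·(-4.5)) = -5/3.

-5/3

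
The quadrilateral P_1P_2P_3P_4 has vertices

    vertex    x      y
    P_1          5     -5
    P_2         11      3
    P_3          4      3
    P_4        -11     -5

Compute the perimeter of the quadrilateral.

|P_1P_2| = √((6)² + (8)²) = √100 = 10
|P_2P_3| = √((-7)² + (0)²) = √49 = 7
|P_3P_4| = √((-15)² + (-8)²) = √289 = 17
|P_4P_1| = √((16)² + (0)²) = √256 = 16
Perimeter = 10 + 7 + 17 + 16 = 50.

50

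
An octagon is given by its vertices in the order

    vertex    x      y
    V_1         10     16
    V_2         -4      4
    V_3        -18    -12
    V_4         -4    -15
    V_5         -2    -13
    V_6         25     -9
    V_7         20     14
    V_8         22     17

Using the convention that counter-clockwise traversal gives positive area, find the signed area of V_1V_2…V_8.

Σ = (104) + (120) + (222) + (22) + (343) + (530) + (32) + (182) = 1555
Signed area = Σ/2 = 777.5 (positive ⇒ counter-clockwise traversal).

777.5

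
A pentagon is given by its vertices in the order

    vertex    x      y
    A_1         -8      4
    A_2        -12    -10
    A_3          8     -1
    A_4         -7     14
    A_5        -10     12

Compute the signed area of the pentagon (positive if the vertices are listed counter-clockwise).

218.5

Σ = (128) + (92) + (105) + (56) + (56) = 437
Signed area = Σ/2 = 218.5 (positive ⇒ counter-clockwise traversal).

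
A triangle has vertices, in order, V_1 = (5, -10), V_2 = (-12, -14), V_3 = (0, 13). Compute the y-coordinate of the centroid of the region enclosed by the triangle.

-11/3

Apply the shoelace (surveyor's) formula. First the cross-terms c_i = x_i·y_{i+1} − x_{i+1}·y_i:
  -190, -156, -65  ⇒  2A = -411, A = -205.5.
Then Σ (y_i + y_{i+1})·c_i = 4521, so ȳ = 4521 / (6·(-205.5)) = -11/3.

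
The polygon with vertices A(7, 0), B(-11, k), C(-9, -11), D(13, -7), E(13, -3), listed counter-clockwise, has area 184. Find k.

-2

The doubled signed area Σ (x_i y_{i+1} − x_{i+1} y_i) is linear in k.
With k=0 it equals 400; the coefficient of k is 16 (from the two edges through B).
So 16·k + 400 = 2·184 = 368 ⇒ k = -2.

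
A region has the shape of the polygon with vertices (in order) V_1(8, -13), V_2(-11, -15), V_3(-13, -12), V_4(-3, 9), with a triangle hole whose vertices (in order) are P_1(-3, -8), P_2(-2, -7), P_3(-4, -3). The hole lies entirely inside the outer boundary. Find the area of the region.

253

Outer boundary:
Apply the shoelace formula: 2A = Σ (x_i·y_{i+1} − x_{i+1}·y_i), indices taken mod 4.
V_1→V_2: (8)(-15) − (-11)(-13) = -263
V_2→V_3: (-11)(-12) − (-13)(-15) = -63
V_3→V_4: (-13)(9) − (-3)(-12) = -153
V_4→V_1: (-3)(-13) − (8)(9) = -33
Σ = -512
Area = |Σ|/2 = 256.
Hole:
Apply the shoelace formula: 2A = Σ (x_i·y_{i+1} − x_{i+1}·y_i), indices taken mod 3.
Σ = (5) + (-22) + (23) = 6
Area = |Σ|/2 = 3.
Net area = 256 − 3 = 253.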